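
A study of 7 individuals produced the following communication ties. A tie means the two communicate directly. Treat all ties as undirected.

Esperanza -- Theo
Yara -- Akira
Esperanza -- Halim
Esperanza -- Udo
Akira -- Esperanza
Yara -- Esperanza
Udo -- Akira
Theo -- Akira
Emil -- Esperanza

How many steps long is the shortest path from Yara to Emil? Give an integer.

2

One shortest route is Yara – Esperanza – Emil, which uses 2 edges, and Yara and Emil are not directly tied, so nothing shorter exists. So d(Yara,Emil) = 2.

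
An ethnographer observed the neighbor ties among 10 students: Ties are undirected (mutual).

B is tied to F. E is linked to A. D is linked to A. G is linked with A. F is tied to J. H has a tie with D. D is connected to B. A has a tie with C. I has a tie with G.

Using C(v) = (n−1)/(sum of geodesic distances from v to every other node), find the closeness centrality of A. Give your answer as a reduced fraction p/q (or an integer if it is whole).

9/17

Distances from A: B:2, C:1, D:1, E:1, F:3, G:1, H:2, I:2, J:4. Sum = 17.
n = 10, so closeness = 9/17.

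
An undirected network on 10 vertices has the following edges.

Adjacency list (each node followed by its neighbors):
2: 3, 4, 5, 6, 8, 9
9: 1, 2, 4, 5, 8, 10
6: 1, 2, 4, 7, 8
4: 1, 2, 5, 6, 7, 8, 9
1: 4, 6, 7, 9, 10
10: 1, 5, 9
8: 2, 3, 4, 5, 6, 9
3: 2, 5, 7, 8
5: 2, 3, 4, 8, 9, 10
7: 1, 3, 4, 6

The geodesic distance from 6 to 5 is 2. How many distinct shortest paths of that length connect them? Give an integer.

3

The shortest distance is 2. The length-2 paths are: 6–8–5; 6–2–5; 6–4–5.
That gives 3 distinct shortest paths.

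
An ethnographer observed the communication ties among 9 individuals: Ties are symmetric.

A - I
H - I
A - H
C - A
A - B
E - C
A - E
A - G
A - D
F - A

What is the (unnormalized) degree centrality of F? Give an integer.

F is directly tied to A. That is 1 neighbor, so the degree of F is 1.

1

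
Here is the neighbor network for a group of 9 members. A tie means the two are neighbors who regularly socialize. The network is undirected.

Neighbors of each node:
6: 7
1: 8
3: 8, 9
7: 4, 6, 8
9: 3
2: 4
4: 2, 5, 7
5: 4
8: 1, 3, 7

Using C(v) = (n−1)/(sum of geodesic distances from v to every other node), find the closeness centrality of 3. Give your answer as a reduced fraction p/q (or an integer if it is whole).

Distances from 3: 1:2, 2:4, 4:3, 5:4, 6:3, 7:2, 8:1, 9:1. Sum = 20.
n = 9, so closeness = 8/20 = 2/5.

2/5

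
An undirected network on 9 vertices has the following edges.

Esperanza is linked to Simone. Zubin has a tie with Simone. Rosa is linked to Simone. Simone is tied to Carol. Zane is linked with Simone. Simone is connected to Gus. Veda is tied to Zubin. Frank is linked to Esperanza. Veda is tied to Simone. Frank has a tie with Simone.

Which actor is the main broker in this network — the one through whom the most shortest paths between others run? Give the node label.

Simone

Unnormalized betweenness of each node: Carol:0, Esperanza:0, Frank:0, Gus:0, Rosa:0, Simone:26, Veda:0, Zane:0, Zubin:0.
Simone has the largest value, 26, making it the main broker — the node through which the most shortest paths run.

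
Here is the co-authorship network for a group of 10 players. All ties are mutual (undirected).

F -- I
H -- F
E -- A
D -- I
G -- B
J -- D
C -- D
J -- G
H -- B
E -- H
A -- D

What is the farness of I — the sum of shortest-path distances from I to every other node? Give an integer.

Distances from I: A:2, B:3, C:2, D:1, E:3, F:1, G:3, H:2, J:2.
Sum = 2 + 3 + 2 + 1 + 3 + 1 + 3 + 2 + 2 = 19.

19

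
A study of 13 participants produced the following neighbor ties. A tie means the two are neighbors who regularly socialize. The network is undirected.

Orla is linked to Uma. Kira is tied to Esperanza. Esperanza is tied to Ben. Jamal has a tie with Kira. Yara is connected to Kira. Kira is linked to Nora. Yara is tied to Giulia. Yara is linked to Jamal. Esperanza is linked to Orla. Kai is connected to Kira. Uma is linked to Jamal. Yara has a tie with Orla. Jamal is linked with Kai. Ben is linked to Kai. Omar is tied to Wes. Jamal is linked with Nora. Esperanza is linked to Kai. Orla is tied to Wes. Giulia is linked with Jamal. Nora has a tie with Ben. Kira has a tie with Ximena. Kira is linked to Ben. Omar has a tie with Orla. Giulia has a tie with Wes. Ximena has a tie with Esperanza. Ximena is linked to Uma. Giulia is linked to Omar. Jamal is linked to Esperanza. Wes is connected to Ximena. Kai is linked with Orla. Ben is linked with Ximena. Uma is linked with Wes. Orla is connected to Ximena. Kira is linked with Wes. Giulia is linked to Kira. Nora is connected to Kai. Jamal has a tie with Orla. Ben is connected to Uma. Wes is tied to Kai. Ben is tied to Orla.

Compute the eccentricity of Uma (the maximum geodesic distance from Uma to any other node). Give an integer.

Distances from Uma: Ben:1, Esperanza:2, Giulia:2, Jamal:1, Kai:2, Kira:2, Nora:2, Omar:2, Orla:1, Wes:1, Ximena:1, Yara:2.
The largest is 2 (to Kira, Esperanza, Yara, Giulia, Kai, Nora, and Omar), so the eccentricity of Uma is 2.

2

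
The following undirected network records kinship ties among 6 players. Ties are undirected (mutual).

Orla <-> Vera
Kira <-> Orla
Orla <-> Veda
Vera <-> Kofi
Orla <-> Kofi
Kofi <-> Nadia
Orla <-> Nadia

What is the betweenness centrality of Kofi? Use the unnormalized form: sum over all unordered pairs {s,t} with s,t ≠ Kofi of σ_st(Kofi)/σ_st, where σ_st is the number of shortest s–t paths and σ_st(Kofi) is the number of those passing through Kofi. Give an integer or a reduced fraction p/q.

1/2

Pairs whose geodesics pass through Kofi — Vera–Nadia: 1/2.
All other pairs contribute 0.
Summing the contributions gives betweenness(Kofi) = 1/2.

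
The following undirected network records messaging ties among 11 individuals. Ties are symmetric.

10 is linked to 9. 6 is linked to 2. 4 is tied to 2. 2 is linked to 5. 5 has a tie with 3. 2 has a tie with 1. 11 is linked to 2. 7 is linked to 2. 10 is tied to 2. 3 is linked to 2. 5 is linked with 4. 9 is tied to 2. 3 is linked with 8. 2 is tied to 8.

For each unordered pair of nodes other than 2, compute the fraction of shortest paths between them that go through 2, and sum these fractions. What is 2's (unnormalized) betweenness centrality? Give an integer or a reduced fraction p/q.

40

Pairs whose geodesics pass through 2 — 10–7: 1; 10–5: 1; 10–6: 1; 10–1: 1; 10–4: 1; 10–3: 1; 10–8: 1; 10–11: 1; 7–9: 1; 7–5: 1; 7–6: 1; 7–1: 1; 7–4: 1; 7–3: 1 … (+27 more pairs).
All other pairs contribute 0.
Summing the contributions gives betweenness(2) = 40.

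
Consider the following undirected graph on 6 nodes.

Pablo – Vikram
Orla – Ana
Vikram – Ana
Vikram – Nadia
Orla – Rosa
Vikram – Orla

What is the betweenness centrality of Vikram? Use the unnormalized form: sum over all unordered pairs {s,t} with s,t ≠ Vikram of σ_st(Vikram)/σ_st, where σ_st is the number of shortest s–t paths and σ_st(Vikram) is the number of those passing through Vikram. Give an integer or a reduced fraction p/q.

7

Pairs whose geodesics pass through Vikram — Orla–Pablo: 1; Orla–Nadia: 1; Ana–Pablo: 1; Ana–Nadia: 1; Rosa–Pablo: 1; Rosa–Nadia: 1; Pablo–Nadia: 1.
All other pairs contribute 0.
Summing the contributions gives betweenness(Vikram) = 7.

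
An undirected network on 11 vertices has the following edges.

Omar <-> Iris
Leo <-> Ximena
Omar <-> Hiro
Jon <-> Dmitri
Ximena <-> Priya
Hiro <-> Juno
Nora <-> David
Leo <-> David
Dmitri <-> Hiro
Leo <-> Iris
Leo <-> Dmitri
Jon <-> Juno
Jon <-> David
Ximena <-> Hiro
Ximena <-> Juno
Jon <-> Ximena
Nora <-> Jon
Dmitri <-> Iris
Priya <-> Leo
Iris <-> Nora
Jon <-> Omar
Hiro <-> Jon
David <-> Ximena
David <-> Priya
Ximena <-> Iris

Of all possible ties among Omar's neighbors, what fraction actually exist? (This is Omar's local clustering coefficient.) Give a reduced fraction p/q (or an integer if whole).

1/3

Omar's neighbors: Hiro, Iris, and Jon (k = 3).
Possible neighbor pairs: C(3,2) = 3. Edges among them: Hiro–Jon → e = 1.
Clustering(Omar) = 1/3.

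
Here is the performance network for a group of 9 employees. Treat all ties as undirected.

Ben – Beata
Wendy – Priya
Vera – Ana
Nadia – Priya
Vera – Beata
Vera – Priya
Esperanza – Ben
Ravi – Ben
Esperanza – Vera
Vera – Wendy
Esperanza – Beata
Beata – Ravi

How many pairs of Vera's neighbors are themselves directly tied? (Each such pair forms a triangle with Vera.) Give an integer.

2

Vera's neighbors: Ana, Beata, Esperanza, Priya, and Wendy.
Neighbor pairs that are themselves tied: Vera–Beata–Esperanza; Vera–Priya–Wendy. Each forms one triangle with Vera, for 2 in total.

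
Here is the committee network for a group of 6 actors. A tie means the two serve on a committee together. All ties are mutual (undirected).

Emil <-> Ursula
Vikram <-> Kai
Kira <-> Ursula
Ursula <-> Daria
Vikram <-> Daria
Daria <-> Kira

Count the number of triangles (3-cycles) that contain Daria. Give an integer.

1

Daria's neighbors: Kira, Ursula, and Vikram.
Neighbor pairs that are themselves tied: Daria–Kira–Ursula. Each forms one triangle with Daria, for 1 in total.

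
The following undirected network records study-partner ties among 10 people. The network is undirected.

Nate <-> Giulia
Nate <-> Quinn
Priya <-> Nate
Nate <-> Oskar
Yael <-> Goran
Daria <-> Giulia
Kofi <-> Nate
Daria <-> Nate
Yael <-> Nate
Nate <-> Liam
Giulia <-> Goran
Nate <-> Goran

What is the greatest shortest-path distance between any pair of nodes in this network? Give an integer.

Eccentricity of each node (its greatest distance to any other): Daria:2, Giulia:2, Goran:2, Kofi:2, Liam:2, Nate:1, Oskar:2, Priya:2, Quinn:2, Yael:2.
The maximum eccentricity is 2, realized for instance by the pair Goran–Priya via Goran – Nate – Priya. So the diameter is 2.

2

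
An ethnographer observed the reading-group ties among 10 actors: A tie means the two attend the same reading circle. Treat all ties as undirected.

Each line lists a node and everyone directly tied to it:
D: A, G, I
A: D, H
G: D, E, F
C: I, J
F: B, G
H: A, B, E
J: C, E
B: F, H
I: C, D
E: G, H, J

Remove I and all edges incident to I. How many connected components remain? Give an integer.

1

I's neighbors (C and D) remain reachable from one another through other ties, so the rest of the network stays in one piece.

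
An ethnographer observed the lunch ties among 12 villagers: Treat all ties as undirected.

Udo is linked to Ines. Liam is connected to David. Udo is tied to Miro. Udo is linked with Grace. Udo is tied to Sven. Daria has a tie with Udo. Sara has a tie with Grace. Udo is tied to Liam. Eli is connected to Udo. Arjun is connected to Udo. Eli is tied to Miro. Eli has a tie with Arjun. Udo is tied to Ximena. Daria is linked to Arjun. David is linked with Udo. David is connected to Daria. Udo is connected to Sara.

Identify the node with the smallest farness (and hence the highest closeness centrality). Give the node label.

Farness (sum of distances to all others) for each node — Arjun:19, Daria:19, David:19, Eli:19, Grace:20, Ines:21, Liam:20, Miro:20, Sara:20, Sven:21, Udo:11, Ximena:21.
The smallest farness is 11, for Udo, so Udo has the highest closeness.

Udo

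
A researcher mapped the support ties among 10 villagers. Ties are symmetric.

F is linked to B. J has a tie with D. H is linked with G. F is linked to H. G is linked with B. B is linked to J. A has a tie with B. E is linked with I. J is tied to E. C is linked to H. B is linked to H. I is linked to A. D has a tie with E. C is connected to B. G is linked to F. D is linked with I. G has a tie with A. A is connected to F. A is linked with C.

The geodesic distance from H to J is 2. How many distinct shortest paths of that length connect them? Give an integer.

1

The shortest distance is 2, and the only length-2 path is H–B–J. So there is exactly 1 shortest path.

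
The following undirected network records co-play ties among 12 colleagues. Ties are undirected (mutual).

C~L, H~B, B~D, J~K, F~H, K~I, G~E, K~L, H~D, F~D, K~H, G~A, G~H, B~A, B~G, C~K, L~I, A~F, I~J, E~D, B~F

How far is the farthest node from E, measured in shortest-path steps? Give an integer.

4

Distances from E: A:2, B:2, C:4, D:1, F:2, G:1, H:2, I:4, J:4, K:3, L:4.
The largest is 4 (to L, I, C, and J), so the eccentricity of E is 4.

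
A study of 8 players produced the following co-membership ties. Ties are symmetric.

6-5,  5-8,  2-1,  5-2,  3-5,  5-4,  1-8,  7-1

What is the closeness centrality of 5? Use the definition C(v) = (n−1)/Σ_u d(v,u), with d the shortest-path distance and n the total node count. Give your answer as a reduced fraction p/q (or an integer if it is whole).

7/10

Distances from 5: 1:2, 2:1, 3:1, 4:1, 6:1, 7:3, 8:1. Sum = 10.
n = 8, so closeness = 7/10.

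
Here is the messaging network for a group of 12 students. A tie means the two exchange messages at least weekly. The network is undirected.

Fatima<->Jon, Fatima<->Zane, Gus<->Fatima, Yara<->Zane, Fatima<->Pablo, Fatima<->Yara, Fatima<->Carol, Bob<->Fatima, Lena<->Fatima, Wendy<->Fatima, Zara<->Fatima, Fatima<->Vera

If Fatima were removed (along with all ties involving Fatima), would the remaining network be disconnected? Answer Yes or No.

Yes

Removing Fatima leaves {Wendy} with no path to {Lena}, so the network splits into 10 components. Fatima is a cut vertex.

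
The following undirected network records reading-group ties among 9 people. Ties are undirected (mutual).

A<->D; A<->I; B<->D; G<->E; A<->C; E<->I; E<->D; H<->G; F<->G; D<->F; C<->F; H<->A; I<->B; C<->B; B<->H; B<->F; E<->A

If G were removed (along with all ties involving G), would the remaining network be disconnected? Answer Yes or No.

No

Even without G, every remaining node can still reach every other (the residual graph is connected), so G is not a cut vertex.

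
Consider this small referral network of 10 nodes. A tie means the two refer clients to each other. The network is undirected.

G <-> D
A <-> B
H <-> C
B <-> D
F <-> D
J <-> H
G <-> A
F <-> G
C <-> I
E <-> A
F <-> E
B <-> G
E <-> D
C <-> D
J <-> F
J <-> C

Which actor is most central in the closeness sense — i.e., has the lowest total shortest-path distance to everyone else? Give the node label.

D

Farness (sum of distances to all others) for each node — A:21, B:18, C:15, D:13, E:17, F:15, G:16, H:21, I:23, J:17.
The smallest farness is 13, for D, so D has the highest closeness.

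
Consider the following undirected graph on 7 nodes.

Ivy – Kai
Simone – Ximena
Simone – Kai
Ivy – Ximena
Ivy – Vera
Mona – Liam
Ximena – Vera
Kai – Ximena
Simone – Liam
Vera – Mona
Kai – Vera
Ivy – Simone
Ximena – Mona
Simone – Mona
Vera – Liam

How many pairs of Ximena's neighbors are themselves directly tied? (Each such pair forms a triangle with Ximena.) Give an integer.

Ximena's neighbors: Ivy, Kai, Mona, Simone, and Vera.
Neighbor pairs that are themselves tied: Ximena–Ivy–Kai; Ximena–Ivy–Simone; Ximena–Ivy–Vera; Ximena–Kai–Simone; Ximena–Kai–Vera; Ximena–Mona–Simone; Ximena–Mona–Vera. Each forms one triangle with Ximena, for 7 in total.

7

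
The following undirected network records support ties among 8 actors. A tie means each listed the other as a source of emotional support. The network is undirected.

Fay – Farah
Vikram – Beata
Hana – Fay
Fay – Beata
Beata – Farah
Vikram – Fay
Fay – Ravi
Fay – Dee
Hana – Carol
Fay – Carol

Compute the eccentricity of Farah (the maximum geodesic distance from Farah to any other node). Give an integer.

Distances from Farah: Beata:1, Carol:2, Dee:2, Fay:1, Hana:2, Ravi:2, Vikram:2.
The largest is 2 (to Vikram, Carol, Ravi, Dee, and Hana), so the eccentricity of Farah is 2.

2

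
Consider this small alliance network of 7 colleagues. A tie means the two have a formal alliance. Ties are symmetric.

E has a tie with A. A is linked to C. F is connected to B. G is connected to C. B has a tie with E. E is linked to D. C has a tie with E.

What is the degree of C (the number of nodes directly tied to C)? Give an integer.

3

C is directly tied to A, E, and G. That is 3 neighbors, so the degree of C is 3.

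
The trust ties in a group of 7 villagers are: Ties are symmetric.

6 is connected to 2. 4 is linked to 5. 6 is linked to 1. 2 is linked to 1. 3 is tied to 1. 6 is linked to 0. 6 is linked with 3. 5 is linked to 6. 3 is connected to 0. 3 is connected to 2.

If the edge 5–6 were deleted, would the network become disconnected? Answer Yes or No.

Yes

Without the 5–6 edge there is no alternate route between 5 and 6, so the network disconnects. It is a bridge.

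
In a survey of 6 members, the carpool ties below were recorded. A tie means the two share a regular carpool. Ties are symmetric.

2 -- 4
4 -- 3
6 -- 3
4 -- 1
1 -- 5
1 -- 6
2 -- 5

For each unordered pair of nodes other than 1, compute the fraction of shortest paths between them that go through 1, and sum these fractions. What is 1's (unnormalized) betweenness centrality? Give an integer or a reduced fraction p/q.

10/3

Pairs whose geodesics pass through 1 — 5–4: 1/2; 5–3: 2/3; 5–6: 1; 2–6: 2/3; 4–6: 1/2.
All other pairs contribute 0.
Summing the contributions gives betweenness(1) = 10/3.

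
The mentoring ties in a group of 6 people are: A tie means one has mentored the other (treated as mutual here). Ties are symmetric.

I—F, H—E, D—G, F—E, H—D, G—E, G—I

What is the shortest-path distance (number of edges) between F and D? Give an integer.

One shortest route is F – E – H – D, which uses 3 edges, and at distance 2 from F we only reach {G, H}, which does not include D. So d(F,D) = 3.

3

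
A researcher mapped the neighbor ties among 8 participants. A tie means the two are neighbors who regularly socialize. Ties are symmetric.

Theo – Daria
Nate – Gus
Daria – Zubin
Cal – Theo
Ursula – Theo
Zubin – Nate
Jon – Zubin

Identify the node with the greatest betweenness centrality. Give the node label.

Unnormalized betweenness of each node: Cal:0, Daria:12, Gus:0, Jon:0, Nate:6, Theo:11, Ursula:0, Zubin:14.
Zubin has the largest value, 14, making it the main broker — the node through which the most shortest paths run.

Zubin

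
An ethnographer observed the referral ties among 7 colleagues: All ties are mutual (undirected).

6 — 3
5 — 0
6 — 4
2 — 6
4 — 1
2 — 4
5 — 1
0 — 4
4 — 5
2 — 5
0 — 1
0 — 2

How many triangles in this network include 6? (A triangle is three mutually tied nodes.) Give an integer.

1

6's neighbors: 2, 3, and 4.
Neighbor pairs that are themselves tied: 6–2–4. Each forms one triangle with 6, for 1 in total.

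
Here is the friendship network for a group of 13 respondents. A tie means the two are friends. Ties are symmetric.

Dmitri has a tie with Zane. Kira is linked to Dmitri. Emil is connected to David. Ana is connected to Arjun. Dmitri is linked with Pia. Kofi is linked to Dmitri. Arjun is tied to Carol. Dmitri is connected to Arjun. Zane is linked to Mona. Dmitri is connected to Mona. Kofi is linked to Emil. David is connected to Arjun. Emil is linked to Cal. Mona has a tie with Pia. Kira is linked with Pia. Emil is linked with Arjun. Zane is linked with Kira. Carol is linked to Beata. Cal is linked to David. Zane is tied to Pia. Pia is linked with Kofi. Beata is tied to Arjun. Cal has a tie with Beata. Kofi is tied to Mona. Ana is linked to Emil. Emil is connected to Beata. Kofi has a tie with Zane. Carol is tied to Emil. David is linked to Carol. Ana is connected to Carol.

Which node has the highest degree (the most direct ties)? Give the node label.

Degrees — Ana:3, Arjun:6, Beata:4, Cal:3, Carol:5, David:4, Dmitri:6, Emil:7, Kira:3, Kofi:5, Mona:4, Pia:5, Zane:5.
The maximum is 7, attained only by Emil.

Emil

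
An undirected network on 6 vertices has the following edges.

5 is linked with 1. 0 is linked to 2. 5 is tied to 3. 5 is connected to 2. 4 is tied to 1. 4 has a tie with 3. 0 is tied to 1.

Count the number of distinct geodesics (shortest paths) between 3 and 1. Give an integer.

The shortest distance is 2. The length-2 paths are: 3–5–1; 3–4–1.
That gives 2 distinct shortest paths.

2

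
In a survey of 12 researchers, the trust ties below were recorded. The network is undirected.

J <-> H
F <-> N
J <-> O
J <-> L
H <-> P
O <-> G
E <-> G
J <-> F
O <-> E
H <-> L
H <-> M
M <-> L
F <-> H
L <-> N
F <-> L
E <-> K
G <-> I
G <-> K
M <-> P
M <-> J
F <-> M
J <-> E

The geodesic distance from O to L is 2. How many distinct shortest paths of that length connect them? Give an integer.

1

The shortest distance is 2, and the only length-2 path is O–J–L. So there is exactly 1 shortest path.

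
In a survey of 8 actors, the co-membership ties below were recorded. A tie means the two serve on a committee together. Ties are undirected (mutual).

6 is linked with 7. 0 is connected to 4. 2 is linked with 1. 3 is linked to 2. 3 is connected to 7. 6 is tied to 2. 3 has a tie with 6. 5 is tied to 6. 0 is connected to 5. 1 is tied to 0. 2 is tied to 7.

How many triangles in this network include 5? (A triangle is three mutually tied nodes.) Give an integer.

0

5's neighbors are 0 and 6, but none of them are tied to each other, so no triangle contains 5.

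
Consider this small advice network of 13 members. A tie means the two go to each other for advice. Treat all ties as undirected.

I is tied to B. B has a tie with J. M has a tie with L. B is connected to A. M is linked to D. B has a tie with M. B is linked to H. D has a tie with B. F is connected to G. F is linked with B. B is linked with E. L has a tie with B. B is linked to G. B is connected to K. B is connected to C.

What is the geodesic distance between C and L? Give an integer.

2

One shortest route is C – B – L, which uses 2 edges, and C and L are not directly tied, so nothing shorter exists. So d(C,L) = 2.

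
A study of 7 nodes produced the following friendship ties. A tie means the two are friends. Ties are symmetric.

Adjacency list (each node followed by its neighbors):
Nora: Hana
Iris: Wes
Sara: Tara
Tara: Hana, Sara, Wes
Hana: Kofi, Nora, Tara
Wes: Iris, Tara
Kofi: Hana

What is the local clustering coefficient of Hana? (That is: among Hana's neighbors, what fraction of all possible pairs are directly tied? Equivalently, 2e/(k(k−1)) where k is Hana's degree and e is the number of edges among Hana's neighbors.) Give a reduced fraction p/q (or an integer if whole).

Hana's neighbors: Kofi, Nora, and Tara (k = 3).
Possible neighbor pairs: C(3,2) = 3. Edges among them: none → e = 0.
Clustering(Hana) = 0/3 = 0.

0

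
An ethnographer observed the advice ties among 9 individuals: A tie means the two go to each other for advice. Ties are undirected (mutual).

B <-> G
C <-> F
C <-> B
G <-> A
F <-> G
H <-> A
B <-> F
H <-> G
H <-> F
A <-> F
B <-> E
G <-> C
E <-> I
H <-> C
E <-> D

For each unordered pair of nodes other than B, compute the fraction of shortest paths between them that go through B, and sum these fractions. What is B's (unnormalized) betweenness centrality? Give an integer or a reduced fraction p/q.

15

Pairs whose geodesics pass through B — E–A: 2/2; E–F: 1; E–C: 1; E–G: 1; E–H: 3/3; I–A: 2/2; I–F: 1; I–C: 1; I–G: 1; I–H: 3/3; D–A: 2/2; D–F: 1; D–C: 1; D–G: 1 … (+1 more pairs).
All other pairs contribute 0.
Summing the contributions gives betweenness(B) = 15.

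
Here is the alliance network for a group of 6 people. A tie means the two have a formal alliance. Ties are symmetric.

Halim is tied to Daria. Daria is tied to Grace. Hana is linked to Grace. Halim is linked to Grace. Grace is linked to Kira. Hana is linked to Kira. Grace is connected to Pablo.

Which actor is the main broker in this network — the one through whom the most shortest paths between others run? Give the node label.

Unnormalized betweenness of each node: Daria:0, Grace:8, Halim:0, Hana:0, Kira:0, Pablo:0.
Grace has the largest value, 8, making it the main broker — the node through which the most shortest paths run.

Grace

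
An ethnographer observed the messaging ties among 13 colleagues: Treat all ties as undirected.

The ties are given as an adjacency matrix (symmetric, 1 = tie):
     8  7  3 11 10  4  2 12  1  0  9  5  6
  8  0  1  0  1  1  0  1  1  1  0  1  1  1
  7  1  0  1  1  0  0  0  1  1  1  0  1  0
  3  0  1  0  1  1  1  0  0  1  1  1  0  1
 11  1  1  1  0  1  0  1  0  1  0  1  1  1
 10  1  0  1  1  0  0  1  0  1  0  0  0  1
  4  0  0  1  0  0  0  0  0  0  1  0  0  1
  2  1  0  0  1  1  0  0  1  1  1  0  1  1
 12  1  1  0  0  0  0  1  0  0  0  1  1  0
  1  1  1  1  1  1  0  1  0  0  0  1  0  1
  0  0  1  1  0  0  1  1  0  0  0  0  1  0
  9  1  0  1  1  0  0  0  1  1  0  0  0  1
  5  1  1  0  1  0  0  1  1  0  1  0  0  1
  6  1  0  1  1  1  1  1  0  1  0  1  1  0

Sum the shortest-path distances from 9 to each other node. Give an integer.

Distances from 9: 0:2, 1:1, 2:2, 3:1, 4:2, 5:2, 6:1, 7:2, 8:1, 10:2, 11:1, 12:1.
Sum = 2 + 1 + 2 + 1 + 2 + 2 + 1 + 2 + 1 + 2 + 1 + 1 = 18.

18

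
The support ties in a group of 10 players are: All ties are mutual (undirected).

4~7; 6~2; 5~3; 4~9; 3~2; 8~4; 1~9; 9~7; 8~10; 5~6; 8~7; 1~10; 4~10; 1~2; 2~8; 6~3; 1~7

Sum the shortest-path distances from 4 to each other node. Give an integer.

Distances from 4: 1:2, 2:2, 3:3, 5:4, 6:3, 7:1, 8:1, 9:1, 10:1.
Sum = 2 + 2 + 3 + 4 + 3 + 1 + 1 + 1 + 1 = 18.

18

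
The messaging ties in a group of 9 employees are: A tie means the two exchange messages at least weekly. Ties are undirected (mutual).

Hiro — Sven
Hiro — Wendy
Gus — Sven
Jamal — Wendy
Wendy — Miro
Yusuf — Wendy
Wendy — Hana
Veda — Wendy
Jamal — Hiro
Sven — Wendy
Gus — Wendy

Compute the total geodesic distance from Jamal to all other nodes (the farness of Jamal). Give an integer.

14

Distances from Jamal: Gus:2, Hana:2, Hiro:1, Miro:2, Sven:2, Veda:2, Wendy:1, Yusuf:2.
Sum = 2 + 2 + 1 + 2 + 2 + 2 + 1 + 2 = 14.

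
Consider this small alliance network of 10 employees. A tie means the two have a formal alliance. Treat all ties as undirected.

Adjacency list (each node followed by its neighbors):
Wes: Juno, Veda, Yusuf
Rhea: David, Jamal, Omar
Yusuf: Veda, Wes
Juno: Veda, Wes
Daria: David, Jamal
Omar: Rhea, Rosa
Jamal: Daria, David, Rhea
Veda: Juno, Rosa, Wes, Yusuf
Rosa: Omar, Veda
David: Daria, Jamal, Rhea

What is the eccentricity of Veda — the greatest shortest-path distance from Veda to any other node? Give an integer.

5

Distances from Veda: Daria:5, David:4, Jamal:4, Juno:1, Omar:2, Rhea:3, Rosa:1, Wes:1, Yusuf:1.
The largest is 5 (to Daria), so the eccentricity of Veda is 5.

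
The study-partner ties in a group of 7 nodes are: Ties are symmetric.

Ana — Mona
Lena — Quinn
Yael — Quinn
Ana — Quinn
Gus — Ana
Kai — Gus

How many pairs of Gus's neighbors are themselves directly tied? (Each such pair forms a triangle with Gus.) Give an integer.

Gus's neighbors are Ana and Kai, but none of them are tied to each other, so no triangle contains Gus.

0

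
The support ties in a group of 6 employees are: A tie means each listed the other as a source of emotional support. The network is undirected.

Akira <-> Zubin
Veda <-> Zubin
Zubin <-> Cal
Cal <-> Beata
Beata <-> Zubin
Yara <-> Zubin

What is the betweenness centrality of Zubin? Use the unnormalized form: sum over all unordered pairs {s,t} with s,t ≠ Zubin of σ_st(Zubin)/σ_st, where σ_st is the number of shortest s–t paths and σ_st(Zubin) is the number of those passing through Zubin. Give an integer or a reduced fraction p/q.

Pairs whose geodesics pass through Zubin — Cal–Akira: 1; Cal–Veda: 1; Cal–Yara: 1; Beata–Akira: 1; Beata–Veda: 1; Beata–Yara: 1; Akira–Veda: 1; Akira–Yara: 1; Veda–Yara: 1.
All other pairs contribute 0.
Summing the contributions gives betweenness(Zubin) = 9.

9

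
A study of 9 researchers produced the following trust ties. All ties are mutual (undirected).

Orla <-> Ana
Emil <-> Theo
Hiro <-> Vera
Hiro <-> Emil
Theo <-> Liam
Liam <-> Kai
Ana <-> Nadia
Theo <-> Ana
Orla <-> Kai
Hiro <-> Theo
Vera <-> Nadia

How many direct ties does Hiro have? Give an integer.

3

Hiro is directly tied to Emil, Theo, and Vera. That is 3 neighbors, so the degree of Hiro is 3.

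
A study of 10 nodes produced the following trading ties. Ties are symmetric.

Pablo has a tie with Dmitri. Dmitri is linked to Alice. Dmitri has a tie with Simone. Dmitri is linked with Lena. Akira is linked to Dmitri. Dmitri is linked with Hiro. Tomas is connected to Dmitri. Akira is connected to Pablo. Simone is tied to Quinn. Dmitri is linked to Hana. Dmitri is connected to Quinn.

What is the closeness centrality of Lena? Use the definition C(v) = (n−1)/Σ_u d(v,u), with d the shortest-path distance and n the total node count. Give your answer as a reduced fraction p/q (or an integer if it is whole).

Distances from Lena: Akira:2, Alice:2, Dmitri:1, Hana:2, Hiro:2, Pablo:2, Quinn:2, Simone:2, Tomas:2. Sum = 17.
n = 10, so closeness = 9/17.

9/17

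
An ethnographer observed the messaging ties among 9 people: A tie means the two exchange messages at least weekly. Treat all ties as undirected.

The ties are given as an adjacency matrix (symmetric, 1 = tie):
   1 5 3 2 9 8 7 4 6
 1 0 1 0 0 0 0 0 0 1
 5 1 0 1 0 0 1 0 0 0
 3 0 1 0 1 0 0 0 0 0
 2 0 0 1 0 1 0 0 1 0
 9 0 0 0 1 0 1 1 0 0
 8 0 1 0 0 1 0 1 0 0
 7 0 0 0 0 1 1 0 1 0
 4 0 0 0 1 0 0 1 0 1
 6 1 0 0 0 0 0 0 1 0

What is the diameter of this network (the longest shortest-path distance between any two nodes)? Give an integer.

Eccentricity of each node (its greatest distance to any other): 1:3, 2:3, 3:3, 4:3, 5:3, 6:3, 7:3, 8:3, 9:3.
The maximum eccentricity is 3, realized for instance by the pair 1–2 via 1 – 5 – 3 – 2. So the diameter is 3.

3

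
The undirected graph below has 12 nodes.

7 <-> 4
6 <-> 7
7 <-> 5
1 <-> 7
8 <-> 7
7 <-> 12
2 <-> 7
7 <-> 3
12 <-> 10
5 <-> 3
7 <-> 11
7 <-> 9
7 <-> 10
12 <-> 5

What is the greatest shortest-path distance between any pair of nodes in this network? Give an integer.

2

Eccentricity of each node (its greatest distance to any other): 1:2, 2:2, 3:2, 4:2, 5:2, 6:2, 7:1, 8:2, 9:2, 10:2, 11:2, 12:2.
The maximum eccentricity is 2, realized for instance by the pair 1–2 via 1 – 7 – 2. So the diameter is 2.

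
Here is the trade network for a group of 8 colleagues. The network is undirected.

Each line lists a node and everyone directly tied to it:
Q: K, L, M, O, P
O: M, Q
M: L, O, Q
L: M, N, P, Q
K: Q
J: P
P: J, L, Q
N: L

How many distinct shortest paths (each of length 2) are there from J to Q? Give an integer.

1

The shortest distance is 2, and the only length-2 path is J–P–Q. So there is exactly 1 shortest path.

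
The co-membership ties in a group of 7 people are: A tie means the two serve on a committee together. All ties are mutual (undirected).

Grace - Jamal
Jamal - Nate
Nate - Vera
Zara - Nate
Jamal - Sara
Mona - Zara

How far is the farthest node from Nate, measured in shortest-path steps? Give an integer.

Distances from Nate: Grace:2, Jamal:1, Mona:2, Sara:2, Vera:1, Zara:1.
The largest is 2 (to Mona, Sara, and Grace), so the eccentricity of Nate is 2.

2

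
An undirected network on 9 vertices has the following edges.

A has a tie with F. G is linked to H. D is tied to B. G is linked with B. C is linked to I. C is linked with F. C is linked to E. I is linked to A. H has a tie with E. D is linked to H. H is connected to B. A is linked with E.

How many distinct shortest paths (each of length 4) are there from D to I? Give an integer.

2

The shortest distance is 4. The length-4 paths are: D–H–E–C–I; D–H–E–A–I.
That gives 2 distinct shortest paths.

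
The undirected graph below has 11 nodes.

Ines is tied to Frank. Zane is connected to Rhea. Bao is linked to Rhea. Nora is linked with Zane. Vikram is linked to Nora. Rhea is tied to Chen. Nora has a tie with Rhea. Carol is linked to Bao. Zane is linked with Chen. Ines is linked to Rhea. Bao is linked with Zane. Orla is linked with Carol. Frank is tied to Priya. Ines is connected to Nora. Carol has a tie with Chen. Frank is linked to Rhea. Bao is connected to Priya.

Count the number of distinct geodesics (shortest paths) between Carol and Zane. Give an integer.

2

The shortest distance is 2. The length-2 paths are: Carol–Bao–Zane; Carol–Chen–Zane.
That gives 2 distinct shortest paths.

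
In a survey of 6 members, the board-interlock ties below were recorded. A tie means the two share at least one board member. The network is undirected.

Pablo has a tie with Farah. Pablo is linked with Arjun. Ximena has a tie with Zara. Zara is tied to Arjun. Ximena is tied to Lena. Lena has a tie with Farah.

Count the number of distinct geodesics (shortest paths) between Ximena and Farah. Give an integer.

The shortest distance is 2, and the only length-2 path is Ximena–Lena–Farah. So there is exactly 1 shortest path.

1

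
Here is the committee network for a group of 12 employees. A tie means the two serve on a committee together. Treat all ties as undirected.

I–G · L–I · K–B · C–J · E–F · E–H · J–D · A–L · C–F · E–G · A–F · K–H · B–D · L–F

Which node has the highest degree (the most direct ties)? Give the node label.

Degrees — A:2, B:2, C:2, D:2, E:3, F:4, G:2, H:2, I:2, J:2, K:2, L:3.
The maximum is 4, attained only by F.

F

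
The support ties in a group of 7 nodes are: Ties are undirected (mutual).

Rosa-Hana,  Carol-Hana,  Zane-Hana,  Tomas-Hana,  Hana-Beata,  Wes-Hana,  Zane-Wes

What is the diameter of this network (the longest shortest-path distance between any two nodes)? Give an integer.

2

Eccentricity of each node (its greatest distance to any other): Beata:2, Carol:2, Hana:1, Rosa:2, Tomas:2, Wes:2, Zane:2.
The maximum eccentricity is 2, realized for instance by the pair Zane–Rosa via Zane – Hana – Rosa. So the diameter is 2.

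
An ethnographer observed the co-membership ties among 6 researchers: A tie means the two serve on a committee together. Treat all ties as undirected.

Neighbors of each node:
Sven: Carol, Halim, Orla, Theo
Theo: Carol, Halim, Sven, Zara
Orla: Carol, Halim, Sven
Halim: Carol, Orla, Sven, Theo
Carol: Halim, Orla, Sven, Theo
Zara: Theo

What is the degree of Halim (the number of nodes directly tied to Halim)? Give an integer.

4

Halim is directly tied to Carol, Orla, Sven, and Theo. That is 4 neighbors, so the degree of Halim is 4.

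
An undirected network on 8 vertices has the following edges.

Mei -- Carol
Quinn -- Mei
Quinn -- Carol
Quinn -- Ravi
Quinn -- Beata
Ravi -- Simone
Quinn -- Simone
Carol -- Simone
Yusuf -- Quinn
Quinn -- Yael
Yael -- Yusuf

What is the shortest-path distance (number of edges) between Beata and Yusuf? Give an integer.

One shortest route is Beata – Quinn – Yusuf, which uses 2 edges, and Beata and Yusuf are not directly tied, so nothing shorter exists. So d(Beata,Yusuf) = 2.

2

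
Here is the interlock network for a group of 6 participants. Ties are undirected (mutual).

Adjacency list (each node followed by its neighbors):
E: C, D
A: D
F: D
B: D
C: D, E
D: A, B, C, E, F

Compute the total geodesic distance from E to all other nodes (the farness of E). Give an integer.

Distances from E: A:2, B:2, C:1, D:1, F:2.
Sum = 2 + 2 + 1 + 1 + 2 = 8.

8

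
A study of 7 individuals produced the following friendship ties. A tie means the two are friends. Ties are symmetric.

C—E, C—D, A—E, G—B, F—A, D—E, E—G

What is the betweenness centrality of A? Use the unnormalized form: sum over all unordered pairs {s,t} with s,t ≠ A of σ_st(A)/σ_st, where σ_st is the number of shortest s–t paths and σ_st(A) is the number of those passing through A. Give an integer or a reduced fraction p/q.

5

Pairs whose geodesics pass through A — G–F: 1; D–F: 1; B–F: 1; E–F: 1; F–C: 1.
All other pairs contribute 0.
Summing the contributions gives betweenness(A) = 5.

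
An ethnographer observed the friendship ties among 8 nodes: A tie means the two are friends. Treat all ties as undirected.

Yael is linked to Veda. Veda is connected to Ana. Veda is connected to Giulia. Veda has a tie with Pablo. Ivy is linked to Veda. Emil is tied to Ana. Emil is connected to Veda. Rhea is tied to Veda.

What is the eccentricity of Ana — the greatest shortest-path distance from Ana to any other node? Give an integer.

Distances from Ana: Emil:1, Giulia:2, Ivy:2, Pablo:2, Rhea:2, Veda:1, Yael:2.
The largest is 2 (to Ivy, Giulia, Rhea, Yael, and Pablo), so the eccentricity of Ana is 2.

2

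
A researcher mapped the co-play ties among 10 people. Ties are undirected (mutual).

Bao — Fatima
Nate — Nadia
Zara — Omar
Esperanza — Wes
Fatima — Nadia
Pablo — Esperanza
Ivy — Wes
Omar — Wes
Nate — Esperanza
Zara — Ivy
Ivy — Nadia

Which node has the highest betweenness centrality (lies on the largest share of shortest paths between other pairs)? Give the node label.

Unnormalized betweenness of each node: Bao:0, Esperanza:10, Fatima:8, Ivy:23/2, Nadia:16, Nate:6, Omar:3/2, Pablo:0, Wes:9, Zara:2.
Nadia has the largest value, 16, making it the main broker — the node through which the most shortest paths run.

Nadia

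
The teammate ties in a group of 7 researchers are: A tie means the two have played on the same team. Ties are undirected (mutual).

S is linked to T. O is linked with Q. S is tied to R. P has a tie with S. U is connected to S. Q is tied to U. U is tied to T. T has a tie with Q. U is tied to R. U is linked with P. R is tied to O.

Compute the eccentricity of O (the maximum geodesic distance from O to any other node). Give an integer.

Distances from O: P:3, Q:1, R:1, S:2, T:2, U:2.
The largest is 3 (to P), so the eccentricity of O is 3.

3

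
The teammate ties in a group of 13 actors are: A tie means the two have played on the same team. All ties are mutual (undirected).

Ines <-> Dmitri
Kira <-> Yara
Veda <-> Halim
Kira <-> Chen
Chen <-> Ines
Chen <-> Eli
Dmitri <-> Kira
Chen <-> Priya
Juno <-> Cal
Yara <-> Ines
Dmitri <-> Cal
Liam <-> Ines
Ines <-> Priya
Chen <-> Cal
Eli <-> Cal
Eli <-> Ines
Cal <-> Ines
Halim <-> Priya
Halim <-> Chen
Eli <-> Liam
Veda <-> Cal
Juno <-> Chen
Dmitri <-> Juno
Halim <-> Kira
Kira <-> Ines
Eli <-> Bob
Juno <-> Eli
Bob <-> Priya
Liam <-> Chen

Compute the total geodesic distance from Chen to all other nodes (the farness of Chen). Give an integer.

16

Distances from Chen: Bob:2, Cal:1, Dmitri:2, Eli:1, Halim:1, Ines:1, Juno:1, Kira:1, Liam:1, Priya:1, Veda:2, Yara:2.
Sum = 2 + 1 + 2 + 1 + 1 + 1 + 1 + 1 + 1 + 1 + 2 + 2 = 16.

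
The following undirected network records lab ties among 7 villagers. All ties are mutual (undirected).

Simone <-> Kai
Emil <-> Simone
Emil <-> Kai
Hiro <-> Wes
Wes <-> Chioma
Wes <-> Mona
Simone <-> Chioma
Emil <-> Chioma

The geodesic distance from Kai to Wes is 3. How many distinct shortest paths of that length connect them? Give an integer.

2

The shortest distance is 3. The length-3 paths are: Kai–Emil–Chioma–Wes; Kai–Simone–Chioma–Wes.
That gives 2 distinct shortest paths.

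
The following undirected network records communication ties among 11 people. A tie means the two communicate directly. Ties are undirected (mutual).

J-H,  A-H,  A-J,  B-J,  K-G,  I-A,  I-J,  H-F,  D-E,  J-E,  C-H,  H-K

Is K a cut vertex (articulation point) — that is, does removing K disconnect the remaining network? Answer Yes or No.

Yes

Removing K leaves {A, B, C, D, E, F, H, I, and J} with no path to {G}, so the network splits into 2 components. K is a cut vertex.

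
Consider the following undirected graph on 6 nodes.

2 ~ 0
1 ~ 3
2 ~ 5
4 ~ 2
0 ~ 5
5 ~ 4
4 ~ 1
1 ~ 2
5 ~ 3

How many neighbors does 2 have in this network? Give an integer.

2 is directly tied to 0, 1, 4, and 5. That is 4 neighbors, so the degree of 2 is 4.

4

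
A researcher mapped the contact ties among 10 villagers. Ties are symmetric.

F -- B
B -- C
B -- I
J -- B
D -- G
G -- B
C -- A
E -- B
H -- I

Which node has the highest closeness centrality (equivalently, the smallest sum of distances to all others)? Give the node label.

Farness (sum of distances to all others) for each node — A:26, B:12, C:18, D:26, E:20, F:20, G:18, H:26, I:18, J:20.
The smallest farness is 12, for B, so B has the highest closeness.

B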